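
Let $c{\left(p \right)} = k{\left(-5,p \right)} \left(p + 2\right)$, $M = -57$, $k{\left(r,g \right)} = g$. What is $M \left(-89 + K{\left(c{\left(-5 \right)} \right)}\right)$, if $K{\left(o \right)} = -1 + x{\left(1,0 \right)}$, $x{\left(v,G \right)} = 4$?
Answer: $4902$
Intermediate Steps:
$c{\left(p \right)} = p \left(2 + p\right)$ ($c{\left(p \right)} = p \left(p + 2\right) = p \left(2 + p\right)$)
$K{\left(o \right)} = 3$ ($K{\left(o \right)} = -1 + 4 = 3$)
$M \left(-89 + K{\left(c{\left(-5 \right)} \right)}\right) = - 57 \left(-89 + 3\right) = \left(-57\right) \left(-86\right) = 4902$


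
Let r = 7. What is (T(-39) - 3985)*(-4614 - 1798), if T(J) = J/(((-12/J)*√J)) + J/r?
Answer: 25587544 - 20839*I*√39 ≈ 2.5588e+7 - 1.3014e+5*I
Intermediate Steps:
T(J) = -J^(3/2)/12 + J/7 (T(J) = J/(((-12/J)*√J)) + J/7 = J/((-12/√J)) + J*(⅐) = J*(-√J/12) + J/7 = -J^(3/2)/12 + J/7)
(T(-39) - 3985)*(-4614 - 1798) = ((-(-13)*I*√39/4 + (⅐)*(-39)) - 3985)*(-4614 - 1798) = ((-(-13)*I*√39/4 - 39/7) - 3985)*(-6412) = ((13*I*√39/4 - 39/7) - 3985)*(-6412) = ((-39/7 + 13*I*√39/4) - 3985)*(-6412) = (-27934/7 + 13*I*√39/4)*(-6412) = 25587544 - 20839*I*√39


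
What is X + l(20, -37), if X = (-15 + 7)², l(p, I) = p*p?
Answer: 464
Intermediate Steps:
l(p, I) = p²
X = 64 (X = (-8)² = 64)
X + l(20, -37) = 64 + 20² = 64 + 400 = 464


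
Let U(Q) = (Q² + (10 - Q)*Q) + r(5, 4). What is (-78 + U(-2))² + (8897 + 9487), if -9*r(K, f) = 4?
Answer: 2274100/81 ≈ 28075.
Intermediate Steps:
r(K, f) = -4/9 (r(K, f) = -⅑*4 = -4/9)
U(Q) = -4/9 + Q² + Q*(10 - Q) (U(Q) = (Q² + (10 - Q)*Q) - 4/9 = (Q² + Q*(10 - Q)) - 4/9 = -4/9 + Q² + Q*(10 - Q))
(-78 + U(-2))² + (8897 + 9487) = (-78 + (-4/9 + 10*(-2)))² + (8897 + 9487) = (-78 + (-4/9 - 20))² + 18384 = (-78 - 184/9)² + 18384 = (-886/9)² + 18384 = 784996/81 + 18384 = 2274100/81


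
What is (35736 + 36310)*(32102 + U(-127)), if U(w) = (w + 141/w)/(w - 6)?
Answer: 39067026496992/16891 ≈ 2.3129e+9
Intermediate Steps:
U(w) = (w + 141/w)/(-6 + w)
(35736 + 36310)*(32102 + U(-127)) = (35736 + 36310)*(32102 + (141 + (-127)**2)/((-127)*(-6 - 127))) = 72046*(32102 - 1/127*(141 + 16129)/(-133)) = 72046*(32102 - 1/127*(-1/133)*16270) = 72046*(32102 + 16270/16891) = 72046*(542251152/16891) = 39067026496992/16891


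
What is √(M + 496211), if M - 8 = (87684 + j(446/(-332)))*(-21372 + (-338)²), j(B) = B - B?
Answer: √8143884667 ≈ 90244.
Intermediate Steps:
j(B) = 0
M = 8143388456 (M = 8 + (87684 + 0)*(-21372 + (-338)²) = 8 + 87684*(-21372 + 114244) = 8 + 87684*92872 = 8 + 8143388448 = 8143388456)
√(M + 496211) = √(8143388456 + 496211) = √8143884667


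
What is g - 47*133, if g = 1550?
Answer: -4701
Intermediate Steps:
g - 47*133 = 1550 - 47*133 = 1550 - 6251 = -4701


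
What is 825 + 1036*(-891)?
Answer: -922251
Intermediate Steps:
825 + 1036*(-891) = 825 - 923076 = -922251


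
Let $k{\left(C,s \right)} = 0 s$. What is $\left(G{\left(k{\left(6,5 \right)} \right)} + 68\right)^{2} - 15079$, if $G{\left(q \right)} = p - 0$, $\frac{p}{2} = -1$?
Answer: $-10723$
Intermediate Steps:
$p = -2$ ($p = 2 \left(-1\right) = -2$)
$k{\left(C,s \right)} = 0$
$G{\left(q \right)} = -2$ ($G{\left(q \right)} = -2 - 0 = -2 + 0 = -2$)
$\left(G{\left(k{\left(6,5 \right)} \right)} + 68\right)^{2} - 15079 = \left(-2 + 68\right)^{2} - 15079 = 66^{2} - 15079 = 4356 - 15079 = -10723$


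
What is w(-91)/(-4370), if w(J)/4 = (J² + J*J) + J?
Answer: -32942/2185 ≈ -15.076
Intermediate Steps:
w(J) = 4*J + 8*J² (w(J) = 4*((J² + J*J) + J) = 4*((J² + J²) + J) = 4*(2*J² + J) = 4*(J + 2*J²) = 4*J + 8*J²)
w(-91)/(-4370) = (4*(-91)*(1 + 2*(-91)))/(-4370) = (4*(-91)*(1 - 182))*(-1/4370) = (4*(-91)*(-181))*(-1/4370) = 65884*(-1/4370) = -32942/2185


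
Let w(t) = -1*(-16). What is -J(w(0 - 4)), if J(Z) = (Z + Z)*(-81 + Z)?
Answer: 2080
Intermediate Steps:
w(t) = 16
J(Z) = 2*Z*(-81 + Z) (J(Z) = (2*Z)*(-81 + Z) = 2*Z*(-81 + Z))
-J(w(0 - 4)) = -2*16*(-81 + 16) = -2*16*(-65) = -1*(-2080) = 2080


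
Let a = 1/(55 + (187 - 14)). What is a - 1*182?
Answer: -41495/228 ≈ -182.00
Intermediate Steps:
a = 1/228 (a = 1/(55 + 173) = 1/228 ≈ 0.0043860)
a - 1*182 = 1/228 - 1*182 = 1/228 - 182 = -41495/228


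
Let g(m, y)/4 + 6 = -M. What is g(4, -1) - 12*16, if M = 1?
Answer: -220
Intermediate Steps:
g(m, y) = -28 (g(m, y) = -24 + 4*(-1*1) = -24 + 4*(-1) = -24 - 4 = -28)
g(4, -1) - 12*16 = -28 - 12*16 = -28 - 192 = -220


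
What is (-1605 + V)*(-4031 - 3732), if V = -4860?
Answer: 50187795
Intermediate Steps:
(-1605 + V)*(-4031 - 3732) = (-1605 - 4860)*(-4031 - 3732) = -6465*(-7763) = 50187795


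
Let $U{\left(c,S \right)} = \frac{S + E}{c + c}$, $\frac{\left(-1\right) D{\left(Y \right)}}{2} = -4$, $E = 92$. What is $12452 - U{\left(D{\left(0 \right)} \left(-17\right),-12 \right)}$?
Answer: $\frac{211689}{17} \approx 12452.0$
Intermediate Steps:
$D{\left(Y \right)} = 8$ ($D{\left(Y \right)} = \left(-2\right) \left(-4\right) = 8$)
$U{\left(c,S \right)} = \frac{92 + S}{2 c}$ ($U{\left(c,S \right)} = \frac{S + 92}{c + c} = \frac{92 + S}{2 c}$)
$12452 - U{\left(D{\left(0 \right)} \left(-17\right),-12 \right)} = 12452 - \frac{92 - 12}{2 \cdot 8 \left(-17\right)} = 12452 - \frac{1}{2} \frac{1}{-136} \cdot 80 = 12452 - \frac{1}{2} \left(- \frac{1}{136}\right) 80 = 12452 - - \frac{5}{17} = 12452 + \frac{5}{17} = \frac{211689}{17}$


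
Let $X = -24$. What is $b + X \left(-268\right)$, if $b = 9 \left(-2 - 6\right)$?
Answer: $6360$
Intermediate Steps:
$b = -72$ ($b = 9 \left(-2 - 6\right) = 9 \left(-8\right) = -72$)
$b + X \left(-268\right) = -72 - -6432 = -72 + 6432 = 6360$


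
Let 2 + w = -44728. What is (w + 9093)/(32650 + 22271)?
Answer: -11879/18307 ≈ -0.64888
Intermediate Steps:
w = -44730 (w = -2 - 44728 = -44730)
(w + 9093)/(32650 + 22271) = (-44730 + 9093)/(32650 + 22271) = -35637/54921 = -35637*1/54921 = -11879/18307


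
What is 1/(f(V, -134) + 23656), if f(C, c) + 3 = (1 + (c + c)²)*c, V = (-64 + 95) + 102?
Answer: -1/9600897 ≈ -1.0416e-7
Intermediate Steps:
V = 133 (V = 31 + 102 = 133)
f(C, c) = -3 + c*(1 + 4*c²) (f(C, c) = -3 + (1 + (c + c)²)*c = -3 + (1 + (2*c)²)*c = -3 + (1 + 4*c²)*c = -3 + c*(1 + 4*c²))
1/(f(V, -134) + 23656) = 1/((-3 - 134 + 4*(-134)³) + 23656) = 1/((-3 - 134 + 4*(-2406104)) + 23656) = 1/((-3 - 134 - 9624416) + 23656) = 1/(-9624553 + 23656) = 1/(-9600897) = -1/9600897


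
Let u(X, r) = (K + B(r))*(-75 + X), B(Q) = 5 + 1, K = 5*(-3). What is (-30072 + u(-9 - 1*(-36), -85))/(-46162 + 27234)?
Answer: 285/182 ≈ 1.5659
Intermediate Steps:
K = -15
B(Q) = 6
u(X, r) = 675 - 9*X (u(X, r) = (-15 + 6)*(-75 + X) = -9*(-75 + X) = 675 - 9*X)
(-30072 + u(-9 - 1*(-36), -85))/(-46162 + 27234) = (-30072 + (675 - 9*(-9 - 1*(-36))))/(-46162 + 27234) = (-30072 + (675 - 9*(-9 + 36)))/(-18928) = (-30072 + (675 - 9*27))*(-1/18928) = (-30072 + (675 - 243))*(-1/18928) = (-30072 + 432)*(-1/18928) = -29640*(-1/18928) = 285/182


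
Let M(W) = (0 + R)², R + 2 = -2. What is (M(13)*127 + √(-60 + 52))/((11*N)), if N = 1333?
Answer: 2032/14663 + 2*I*√2/14663 ≈ 0.13858 + 0.0001929*I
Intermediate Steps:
R = -4 (R = -2 - 2 = -4)
M(W) = 16 (M(W) = (0 - 4)² = (-4)² = 16)
(M(13)*127 + √(-60 + 52))/((11*N)) = (16*127 + √(-60 + 52))/((11*1333)) = (2032 + √(-8))/14663 = (2032 + 2*I*√2)*(1/14663) = 2032/14663 + 2*I*√2/14663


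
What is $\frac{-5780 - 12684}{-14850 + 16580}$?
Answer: $- \frac{9232}{865} \approx -10.673$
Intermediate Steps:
$\frac{-5780 - 12684}{-14850 + 16580} = - \frac{18464}{1730} = \left(-18464\right) \frac{1}{1730} = - \frac{9232}{865}$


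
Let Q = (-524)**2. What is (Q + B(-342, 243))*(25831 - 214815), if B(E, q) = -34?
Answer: -51884045328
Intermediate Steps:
Q = 274576
(Q + B(-342, 243))*(25831 - 214815) = (274576 - 34)*(25831 - 214815) = 274542*(-188984) = -51884045328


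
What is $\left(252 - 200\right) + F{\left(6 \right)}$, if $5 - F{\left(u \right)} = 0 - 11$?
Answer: $68$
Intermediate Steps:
$F{\left(u \right)} = 16$ ($F{\left(u \right)} = 5 - \left(0 - 11\right) = 5 - -11 = 5 + 11 = 16$)
$\left(252 - 200\right) + F{\left(6 \right)} = \left(252 - 200\right) + 16 = 52 + 16 = 68$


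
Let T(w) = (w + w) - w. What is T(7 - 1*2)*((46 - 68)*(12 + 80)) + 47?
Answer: -10073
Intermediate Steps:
T(w) = w (T(w) = 2*w - w = w)
T(7 - 1*2)*((46 - 68)*(12 + 80)) + 47 = (7 - 1*2)*((46 - 68)*(12 + 80)) + 47 = (7 - 2)*(-22*92) + 47 = 5*(-2024) + 47 = -10120 + 47 = -10073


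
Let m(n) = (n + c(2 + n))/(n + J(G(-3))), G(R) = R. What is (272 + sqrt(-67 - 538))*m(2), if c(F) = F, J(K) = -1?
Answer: 1632 + 66*I*sqrt(5) ≈ 1632.0 + 147.58*I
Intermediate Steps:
m(n) = (2 + 2*n)/(-1 + n) (m(n) = (n + (2 + n))/(n - 1) = (2 + 2*n)/(-1 + n))
(272 + sqrt(-67 - 538))*m(2) = (272 + sqrt(-67 - 538))*(2*(1 + 2)/(-1 + 2)) = (272 + sqrt(-605))*(2*3/1) = (272 + 11*I*sqrt(5))*(2*1*3) = (272 + 11*I*sqrt(5))*6 = 1632 + 66*I*sqrt(5)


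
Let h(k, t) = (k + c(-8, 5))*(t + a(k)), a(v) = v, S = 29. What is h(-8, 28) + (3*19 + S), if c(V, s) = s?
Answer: 26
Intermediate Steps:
h(k, t) = (5 + k)*(k + t) (h(k, t) = (k + 5)*(t + k) = (5 + k)*(k + t))
h(-8, 28) + (3*19 + S) = ((-8)² + 5*(-8) + 5*28 - 8*28) + (3*19 + 29) = (64 - 40 + 140 - 224) + (57 + 29) = -60 + 86 = 26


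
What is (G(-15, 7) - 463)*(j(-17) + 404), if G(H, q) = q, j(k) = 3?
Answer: -185592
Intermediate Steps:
(G(-15, 7) - 463)*(j(-17) + 404) = (7 - 463)*(3 + 404) = -456*407 = -185592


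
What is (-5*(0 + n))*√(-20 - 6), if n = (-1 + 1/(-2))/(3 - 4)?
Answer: -15*I*√26/2 ≈ -38.243*I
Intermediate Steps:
n = 3/2 (n = (-1 - ½)/(-1) = -3/2*(-1) = 3/2 ≈ 1.5000)
(-5*(0 + n))*√(-20 - 6) = (-5*(0 + 3/2))*√(-20 - 6) = (-5*3/2)*√(-26) = -15*I*√26/2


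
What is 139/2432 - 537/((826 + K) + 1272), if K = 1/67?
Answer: -67962115/341858944 ≈ -0.19880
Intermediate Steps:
K = 1/67 ≈ 0.014925
139/2432 - 537/((826 + K) + 1272) = 139/2432 - 537/((826 + 1/67) + 1272) = 139*(1/2432) - 537/(55343/67 + 1272) = 139/2432 - 537/140567/67 = 139/2432 - 537*67/140567 = 139/2432 - 35979/140567 = -67962115/341858944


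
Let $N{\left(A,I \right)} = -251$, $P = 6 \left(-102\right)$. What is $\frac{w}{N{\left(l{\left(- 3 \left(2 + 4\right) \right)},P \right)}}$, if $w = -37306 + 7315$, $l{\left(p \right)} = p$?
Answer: $\frac{29991}{251} \approx 119.49$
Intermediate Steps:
$P = -612$
$w = -29991$
$\frac{w}{N{\left(l{\left(- 3 \left(2 + 4\right) \right)},P \right)}} = - \frac{29991}{-251} = \left(-29991\right) \left(- \frac{1}{251}\right) = \frac{29991}{251}$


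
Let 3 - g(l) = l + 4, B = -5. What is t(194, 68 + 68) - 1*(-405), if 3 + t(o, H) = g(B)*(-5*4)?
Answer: 322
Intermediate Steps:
g(l) = -1 - l (g(l) = 3 - (l + 4) = 3 - (4 + l) = 3 + (-4 - l) = -1 - l)
t(o, H) = -83 (t(o, H) = -3 + (-1 - 1*(-5))*(-5*4) = -3 + (-1 + 5)*(-20) = -3 + 4*(-20) = -3 - 80 = -83)
t(194, 68 + 68) - 1*(-405) = -83 - 1*(-405) = -83 + 405 = 322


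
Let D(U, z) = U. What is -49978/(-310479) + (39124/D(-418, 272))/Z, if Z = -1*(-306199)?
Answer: 168015687200/1045751952531 ≈ 0.16067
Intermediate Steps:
Z = 306199
-49978/(-310479) + (39124/D(-418, 272))/Z = -49978/(-310479) + (39124/(-418))/306199 = -49978*(-1/310479) + (39124*(-1/418))*(1/306199) = 49978/310479 - 19562/209*1/306199 = 49978/310479 - 19562/63995591 = 168015687200/1045751952531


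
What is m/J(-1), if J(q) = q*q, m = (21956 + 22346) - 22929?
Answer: 21373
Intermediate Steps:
m = 21373 (m = 44302 - 22929 = 21373)
J(q) = q**2
m/J(-1) = 21373/((-1)**2) = 21373/1 = 21373*1 = 21373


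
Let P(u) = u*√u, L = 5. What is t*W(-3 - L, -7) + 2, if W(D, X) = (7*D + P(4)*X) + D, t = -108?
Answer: 12962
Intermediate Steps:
P(u) = u^(3/2)
W(D, X) = 8*D + 8*X (W(D, X) = (7*D + 4^(3/2)*X) + D = (7*D + 8*X) + D = 8*D + 8*X)
t*W(-3 - L, -7) + 2 = -108*(8*(-3 - 1*5) + 8*(-7)) + 2 = -108*(8*(-3 - 5) - 56) + 2 = -108*(8*(-8) - 56) + 2 = -108*(-64 - 56) + 2 = -108*(-120) + 2 = 12960 + 2 = 12962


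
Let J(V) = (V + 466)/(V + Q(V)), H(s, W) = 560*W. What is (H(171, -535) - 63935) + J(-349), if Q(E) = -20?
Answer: -14904948/41 ≈ -3.6354e+5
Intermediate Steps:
J(V) = (466 + V)/(-20 + V) (J(V) = (V + 466)/(V - 20) = (466 + V)/(-20 + V))
(H(171, -535) - 63935) + J(-349) = (560*(-535) - 63935) + (466 - 349)/(-20 - 349) = (-299600 - 63935) + 117/(-369) = -363535 - 1/369*117 = -363535 - 13/41 = -14904948/41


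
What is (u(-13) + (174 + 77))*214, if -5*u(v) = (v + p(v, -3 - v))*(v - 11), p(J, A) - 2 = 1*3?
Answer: 227482/5 ≈ 45496.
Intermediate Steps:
p(J, A) = 5 (p(J, A) = 2 + 1*3 = 2 + 3 = 5)
u(v) = -(-11 + v)*(5 + v)/5 (u(v) = -(v + 5)*(v - 11)/5 = -(5 + v)*(-11 + v)/5 = -(-11 + v)*(5 + v)/5)
(u(-13) + (174 + 77))*214 = ((11 - ⅕*(-13)² + (6/5)*(-13)) + (174 + 77))*214 = ((11 - ⅕*169 - 78/5) + 251)*214 = ((11 - 169/5 - 78/5) + 251)*214 = (-192/5 + 251)*214 = (1063/5)*214 = 227482/5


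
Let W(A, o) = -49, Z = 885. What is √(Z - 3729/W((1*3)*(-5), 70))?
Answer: √47094/7 ≈ 31.002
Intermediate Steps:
√(Z - 3729/W((1*3)*(-5), 70)) = √(885 - 3729/(-49)) = √(885 - 3729*(-1/49)) = √(885 + 3729/49) = √(47094/49) = √47094/7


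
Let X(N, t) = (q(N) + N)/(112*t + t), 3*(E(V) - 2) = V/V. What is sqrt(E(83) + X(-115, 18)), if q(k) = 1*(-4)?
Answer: sqrt(1045702)/678 ≈ 1.5083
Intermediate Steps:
E(V) = 7/3 (E(V) = 2 + (V/V)/3 = 2 + (1/3)*1 = 2 + 1/3 = 7/3)
q(k) = -4
X(N, t) = (-4 + N)/(113*t) (X(N, t) = (-4 + N)/(112*t + t) = (-4 + N)/((113*t)) = (-4 + N)*(1/(113*t)) = (-4 + N)/(113*t))
sqrt(E(83) + X(-115, 18)) = sqrt(7/3 + (1/113)*(-4 - 115)/18) = sqrt(7/3 + (1/113)*(1/18)*(-119)) = sqrt(7/3 - 119/2034) = sqrt(4627/2034) = sqrt(1045702)/678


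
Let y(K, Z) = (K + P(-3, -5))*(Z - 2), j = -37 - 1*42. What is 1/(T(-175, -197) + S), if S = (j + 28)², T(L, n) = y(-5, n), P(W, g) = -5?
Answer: 1/4591 ≈ 0.00021782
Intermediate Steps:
j = -79 (j = -37 - 42 = -79)
y(K, Z) = (-5 + K)*(-2 + Z) (y(K, Z) = (K - 5)*(Z - 2) = (-5 + K)*(-2 + Z))
T(L, n) = 20 - 10*n (T(L, n) = 10 - 5*n - 2*(-5) - 5*n = 10 - 5*n + 10 - 5*n = 20 - 10*n)
S = 2601 (S = (-79 + 28)² = (-51)² = 2601)
1/(T(-175, -197) + S) = 1/((20 - 10*(-197)) + 2601) = 1/((20 + 1970) + 2601) = 1/(1990 + 2601) = 1/4591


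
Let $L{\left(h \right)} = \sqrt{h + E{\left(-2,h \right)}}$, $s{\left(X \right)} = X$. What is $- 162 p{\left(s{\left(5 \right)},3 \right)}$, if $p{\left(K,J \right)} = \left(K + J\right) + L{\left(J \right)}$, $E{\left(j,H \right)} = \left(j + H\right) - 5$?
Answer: $-1296 - 162 i \approx -1296.0 - 162.0 i$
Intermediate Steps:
$E{\left(j,H \right)} = -5 + H + j$ ($E{\left(j,H \right)} = \left(H + j\right) - 5 = -5 + H + j$)
$L{\left(h \right)} = \sqrt{-7 + 2 h}$ ($L{\left(h \right)} = \sqrt{h - \left(7 - h\right)} = \sqrt{h + \left(-7 + h\right)} = \sqrt{-7 + 2 h}$)
$p{\left(K,J \right)} = J + K + \sqrt{-7 + 2 J}$ ($p{\left(K,J \right)} = \left(K + J\right) + \sqrt{-7 + 2 J} = \left(J + K\right) + \sqrt{-7 + 2 J} = J + K + \sqrt{-7 + 2 J}$)
$- 162 p{\left(s{\left(5 \right)},3 \right)} = - 162 \left(3 + 5 + \sqrt{-7 + 2 \cdot 3}\right) = - 162 \left(3 + 5 + \sqrt{-7 + 6}\right) = - 162 \left(3 + 5 + \sqrt{-1}\right) = - 162 \left(3 + 5 + i\right) = - 162 \left(8 + i\right) = -1296 - 162 i$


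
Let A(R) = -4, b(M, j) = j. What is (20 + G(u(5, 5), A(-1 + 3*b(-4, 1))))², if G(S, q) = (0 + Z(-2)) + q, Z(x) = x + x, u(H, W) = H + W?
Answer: 144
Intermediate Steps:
Z(x) = 2*x
G(S, q) = -4 + q (G(S, q) = (0 + 2*(-2)) + q = (0 - 4) + q = -4 + q)
(20 + G(u(5, 5), A(-1 + 3*b(-4, 1))))² = (20 + (-4 - 4))² = (20 - 8)² = 12² = 144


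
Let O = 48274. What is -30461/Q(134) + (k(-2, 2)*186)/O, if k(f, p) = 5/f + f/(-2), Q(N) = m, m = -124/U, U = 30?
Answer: 5514274353/748247 ≈ 7369.6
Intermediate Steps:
m = -62/15 (m = -124/30 = -124*1/30 = -62/15 ≈ -4.1333)
Q(N) = -62/15
k(f, p) = 5/f - f/2 (k(f, p) = 5/f + f*(-1/2) = 5/f - f/2)
-30461/Q(134) + (k(-2, 2)*186)/O = -30461/(-62/15) + ((5/(-2) - 1/2*(-2))*186)/48274 = -30461*(-15/62) + ((5*(-1/2) + 1)*186)*(1/48274) = 456915/62 + ((-5/2 + 1)*186)*(1/48274) = 456915/62 - 3/2*186*(1/48274) = 456915/62 - 279*1/48274 = 456915/62 - 279/48274 = 5514274353/748247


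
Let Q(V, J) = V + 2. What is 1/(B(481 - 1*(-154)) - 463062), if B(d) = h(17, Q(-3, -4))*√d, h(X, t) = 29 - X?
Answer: -77177/35737720734 - √635/17868860367 ≈ -2.1609e-6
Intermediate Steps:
Q(V, J) = 2 + V
B(d) = 12*√d (B(d) = (29 - 1*17)*√d = (29 - 17)*√d = 12*√d)
1/(B(481 - 1*(-154)) - 463062) = 1/(12*√(481 - 1*(-154)) - 463062) = 1/(12*√(481 + 154) - 463062) = 1/(12*√635 - 463062) = 1/(-463062 + 12*√635)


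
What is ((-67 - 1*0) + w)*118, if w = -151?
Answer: -25724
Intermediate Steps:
((-67 - 1*0) + w)*118 = ((-67 - 1*0) - 151)*118 = ((-67 + 0) - 151)*118 = (-67 - 151)*118 = -218*118 = -25724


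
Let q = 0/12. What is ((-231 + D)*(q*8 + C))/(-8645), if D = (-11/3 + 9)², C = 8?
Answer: 14584/77805 ≈ 0.18744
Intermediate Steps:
D = 256/9 (D = (-11*⅓ + 9)² = (-11/3 + 9)² = (16/3)² = 256/9 ≈ 28.444)
q = 0 (q = 0*(1/12) = 0)
((-231 + D)*(q*8 + C))/(-8645) = ((-231 + 256/9)*(0*8 + 8))/(-8645) = -1823*(0 + 8)/9*(-1/8645) = -1823/9*8*(-1/8645) = -14584/9*(-1/8645) = 14584/77805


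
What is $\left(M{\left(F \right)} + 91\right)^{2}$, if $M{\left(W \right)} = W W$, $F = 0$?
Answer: $8281$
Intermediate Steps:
$M{\left(W \right)} = W^{2}$
$\left(M{\left(F \right)} + 91\right)^{2} = \left(0^{2} + 91\right)^{2} = \left(0 + 91\right)^{2} = 91^{2} = 8281$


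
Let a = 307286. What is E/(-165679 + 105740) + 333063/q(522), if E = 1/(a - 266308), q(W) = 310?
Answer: 204515698311809/190353976505 ≈ 1074.4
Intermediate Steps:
E = 1/40978 (E = 1/(307286 - 266308) = 1/40978 ≈ 2.4403e-5)
E/(-165679 + 105740) + 333063/q(522) = 1/(40978*(-165679 + 105740)) + 333063/310 = (1/40978)/(-59939) + 333063*(1/310) = (1/40978)*(-1/59939) + 333063/310 = -1/2456180342 + 333063/310 = 204515698311809/190353976505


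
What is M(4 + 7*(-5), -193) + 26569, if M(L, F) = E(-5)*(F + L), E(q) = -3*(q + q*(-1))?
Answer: 26569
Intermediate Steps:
E(q) = 0 (E(q) = -3*(q - q) = -3*0 = 0)
M(L, F) = 0 (M(L, F) = 0*(F + L) = 0)
M(4 + 7*(-5), -193) + 26569 = 0 + 26569 = 26569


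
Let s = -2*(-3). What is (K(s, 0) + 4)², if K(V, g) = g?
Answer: 16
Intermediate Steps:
s = 6
(K(s, 0) + 4)² = (0 + 4)² = 4² = 16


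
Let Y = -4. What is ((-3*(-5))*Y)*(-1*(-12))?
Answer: -720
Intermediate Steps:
((-3*(-5))*Y)*(-1*(-12)) = (-3*(-5)*(-4))*(-1*(-12)) = (15*(-4))*12 = -60*12 = -720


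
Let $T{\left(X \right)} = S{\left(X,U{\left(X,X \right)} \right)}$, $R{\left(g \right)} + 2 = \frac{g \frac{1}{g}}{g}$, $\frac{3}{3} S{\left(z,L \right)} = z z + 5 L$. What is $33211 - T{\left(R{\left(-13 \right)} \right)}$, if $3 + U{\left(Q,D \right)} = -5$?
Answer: $\frac{5618690}{169} \approx 33247.0$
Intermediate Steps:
$U{\left(Q,D \right)} = -8$ ($U{\left(Q,D \right)} = -3 - 5 = -8$)
$S{\left(z,L \right)} = z^{2} + 5 L$ ($S{\left(z,L \right)} = z z + 5 L = z^{2} + 5 L$)
$R{\left(g \right)} = -2 + \frac{1}{g}$ ($R{\left(g \right)} = -2 + \frac{g \frac{1}{g}}{g} = -2 + 1 \frac{1}{g} = -2 + \frac{1}{g}$)
$T{\left(X \right)} = -40 + X^{2}$ ($T{\left(X \right)} = X^{2} + 5 \left(-8\right) = X^{2} - 40 = -40 + X^{2}$)
$33211 - T{\left(R{\left(-13 \right)} \right)} = 33211 - \left(-40 + \left(-2 + \frac{1}{-13}\right)^{2}\right) = 33211 - \left(-40 + \left(-2 - \frac{1}{13}\right)^{2}\right) = 33211 - \left(-40 + \left(- \frac{27}{13}\right)^{2}\right) = 33211 - \left(-40 + \frac{729}{169}\right) = 33211 - - \frac{6031}{169} = 33211 + \frac{6031}{169} = \frac{5618690}{169}$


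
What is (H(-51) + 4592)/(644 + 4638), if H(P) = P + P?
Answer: 2245/2641 ≈ 0.85006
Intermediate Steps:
H(P) = 2*P
(H(-51) + 4592)/(644 + 4638) = (2*(-51) + 4592)/(644 + 4638) = (-102 + 4592)/5282 = 4490*(1/5282) = 2245/2641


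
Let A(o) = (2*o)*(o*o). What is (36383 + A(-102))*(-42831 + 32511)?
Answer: 21527860560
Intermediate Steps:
A(o) = 2*o³ (A(o) = (2*o)*o² = 2*o³)
(36383 + A(-102))*(-42831 + 32511) = (36383 + 2*(-102)³)*(-42831 + 32511) = (36383 + 2*(-1061208))*(-10320) = (36383 - 2122416)*(-10320) = -2086033*(-10320) = 21527860560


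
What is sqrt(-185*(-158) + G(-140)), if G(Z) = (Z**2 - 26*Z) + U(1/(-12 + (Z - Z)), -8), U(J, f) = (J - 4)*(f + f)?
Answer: sqrt(472818)/3 ≈ 229.21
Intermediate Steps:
U(J, f) = 2*f*(-4 + J) (U(J, f) = (-4 + J)*(2*f) = 2*f*(-4 + J))
G(Z) = 196/3 + Z**2 - 26*Z (G(Z) = (Z**2 - 26*Z) + 2*(-8)*(-4 + 1/(-12 + (Z - Z))) = (Z**2 - 26*Z) + 2*(-8)*(-4 + 1/(-12 + 0)) = (Z**2 - 26*Z) + 2*(-8)*(-4 + 1/(-12)) = (Z**2 - 26*Z) + 2*(-8)*(-4 - 1/12) = (Z**2 - 26*Z) + 2*(-8)*(-49/12) = (Z**2 - 26*Z) + 196/3 = 196/3 + Z**2 - 26*Z)
sqrt(-185*(-158) + G(-140)) = sqrt(-185*(-158) + (196/3 + (-140)**2 - 26*(-140))) = sqrt(29230 + (196/3 + 19600 + 3640)) = sqrt(29230 + 69916/3) = sqrt(157606/3) = sqrt(472818)/3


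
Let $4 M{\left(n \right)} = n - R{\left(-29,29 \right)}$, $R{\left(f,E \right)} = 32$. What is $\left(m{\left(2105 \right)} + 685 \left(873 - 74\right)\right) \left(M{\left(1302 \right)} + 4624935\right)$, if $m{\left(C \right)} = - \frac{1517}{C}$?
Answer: $\frac{1065747497026179}{421} \approx 2.5315 \cdot 10^{12}$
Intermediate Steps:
$M{\left(n \right)} = -8 + \frac{n}{4}$ ($M{\left(n \right)} = \frac{n - 32}{4} = \frac{-32 + n}{4} = -8 + \frac{n}{4}$)
$\left(m{\left(2105 \right)} + 685 \left(873 - 74\right)\right) \left(M{\left(1302 \right)} + 4624935\right) = \left(- \frac{1517}{2105} + 685 \left(873 - 74\right)\right) \left(\left(-8 + \frac{1}{4} \cdot 1302\right) + 4624935\right) = \left(\left(-1517\right) \frac{1}{2105} + 685 \cdot 799\right) \left(\left(-8 + \frac{651}{2}\right) + 4624935\right) = \left(- \frac{1517}{2105} + 547315\right) \left(\frac{635}{2} + 4624935\right) = \frac{1152096558}{2105} \cdot \frac{9250505}{2} = \frac{1065747497026179}{421}$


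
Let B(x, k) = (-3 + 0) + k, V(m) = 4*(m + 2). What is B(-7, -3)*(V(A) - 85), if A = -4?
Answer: 558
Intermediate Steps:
V(m) = 8 + 4*m (V(m) = 4*(2 + m) = 8 + 4*m)
B(x, k) = -3 + k
B(-7, -3)*(V(A) - 85) = (-3 - 3)*((8 + 4*(-4)) - 85) = -6*((8 - 16) - 85) = -6*(-8 - 85) = -6*(-93) = 558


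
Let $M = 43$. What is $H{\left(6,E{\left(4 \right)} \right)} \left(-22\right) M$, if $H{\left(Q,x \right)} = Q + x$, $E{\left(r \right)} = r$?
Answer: $-9460$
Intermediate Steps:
$H{\left(6,E{\left(4 \right)} \right)} \left(-22\right) M = \left(6 + 4\right) \left(-22\right) 43 = 10 \left(-22\right) 43 = \left(-220\right) 43 = -9460$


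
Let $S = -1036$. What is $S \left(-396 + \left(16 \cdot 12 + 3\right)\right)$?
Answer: $208236$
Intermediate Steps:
$S \left(-396 + \left(16 \cdot 12 + 3\right)\right) = - 1036 \left(-396 + \left(16 \cdot 12 + 3\right)\right) = - 1036 \left(-396 + \left(192 + 3\right)\right) = - 1036 \left(-396 + 195\right) = \left(-1036\right) \left(-201\right) = 208236$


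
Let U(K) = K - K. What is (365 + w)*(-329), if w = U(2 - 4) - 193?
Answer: -56588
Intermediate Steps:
U(K) = 0
w = -193 (w = 0 - 193 = -193)
(365 + w)*(-329) = (365 - 193)*(-329) = 172*(-329) = -56588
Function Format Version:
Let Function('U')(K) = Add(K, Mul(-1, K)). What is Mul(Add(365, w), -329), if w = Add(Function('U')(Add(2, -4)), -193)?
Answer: -56588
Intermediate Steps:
Function('U')(K) = 0
w = -193 (w = Add(0, -193) = -193)
Mul(Add(365, w), -329) = Mul(Add(365, -193), -329) = Mul(172, -329) = -56588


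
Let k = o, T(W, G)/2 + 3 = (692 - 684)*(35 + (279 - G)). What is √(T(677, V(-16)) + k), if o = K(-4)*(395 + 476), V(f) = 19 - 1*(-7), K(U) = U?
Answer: √1118 ≈ 33.437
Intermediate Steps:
V(f) = 26 (V(f) = 19 + 7 = 26)
o = -3484 (o = -4*(395 + 476) = -4*871 = -3484)
T(W, G) = 5018 - 16*G (T(W, G) = -6 + 2*((692 - 684)*(35 + (279 - G))) = -6 + 2*(8*(314 - G)) = -6 + 2*(2512 - 8*G) = -6 + (5024 - 16*G) = 5018 - 16*G)
k = -3484
√(T(677, V(-16)) + k) = √((5018 - 16*26) - 3484) = √((5018 - 416) - 3484) = √(4602 - 3484) = √1118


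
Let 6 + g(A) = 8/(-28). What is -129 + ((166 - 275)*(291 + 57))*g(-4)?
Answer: 1668105/7 ≈ 2.3830e+5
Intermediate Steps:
g(A) = -44/7 (g(A) = -6 + 8/(-28) = -6 + 8*(-1/28) = -6 - 2/7 = -44/7)
-129 + ((166 - 275)*(291 + 57))*g(-4) = -129 + ((166 - 275)*(291 + 57))*(-44/7) = -129 - 109*348*(-44/7) = -129 - 37932*(-44/7) = -129 + 1669008/7 = 1668105/7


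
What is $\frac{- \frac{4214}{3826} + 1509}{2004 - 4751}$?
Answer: $- \frac{2884610}{5255011} \approx -0.54893$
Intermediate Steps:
$\frac{- \frac{4214}{3826} + 1509}{2004 - 4751} = \frac{\left(-4214\right) \frac{1}{3826} + 1509}{-2747} = \left(- \frac{2107}{1913} + 1509\right) \left(- \frac{1}{2747}\right) = \frac{2884610}{1913} \left(- \frac{1}{2747}\right) = - \frac{2884610}{5255011}$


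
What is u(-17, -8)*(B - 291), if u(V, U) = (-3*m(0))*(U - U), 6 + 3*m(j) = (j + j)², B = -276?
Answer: 0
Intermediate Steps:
m(j) = -2 + 4*j²/3 (m(j) = -2 + (j + j)²/3 = -2 + (2*j)²/3 = -2 + (4*j²)/3 = -2 + 4*j²/3)
u(V, U) = 0 (u(V, U) = (-3*(-2 + (4/3)*0²))*(U - U) = -3*(-2 + (4/3)*0)*0 = -3*(-2 + 0)*0 = -3*(-2)*0 = 6*0 = 0)
u(-17, -8)*(B - 291) = 0*(-276 - 291) = 0*(-567) = 0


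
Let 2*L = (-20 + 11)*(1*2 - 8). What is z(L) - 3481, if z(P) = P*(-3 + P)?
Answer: -2833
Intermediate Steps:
L = 27 (L = ((-20 + 11)*(1*2 - 8))/2 = (-9*(2 - 8))/2 = (-9*(-6))/2 = (1/2)*54 = 27)
z(L) - 3481 = 27*(-3 + 27) - 3481 = 27*24 - 3481 = 648 - 3481 = -2833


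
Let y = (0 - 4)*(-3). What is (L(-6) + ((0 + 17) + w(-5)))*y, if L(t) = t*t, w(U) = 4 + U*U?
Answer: 984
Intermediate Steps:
w(U) = 4 + U**2
L(t) = t**2
y = 12 (y = -4*(-3) = 12)
(L(-6) + ((0 + 17) + w(-5)))*y = ((-6)**2 + ((0 + 17) + (4 + (-5)**2)))*12 = (36 + (17 + (4 + 25)))*12 = (36 + (17 + 29))*12 = (36 + 46)*12 = 82*12 = 984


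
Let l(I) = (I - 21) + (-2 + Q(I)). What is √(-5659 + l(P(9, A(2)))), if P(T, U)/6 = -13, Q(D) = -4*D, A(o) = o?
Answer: 2*I*√1362 ≈ 73.811*I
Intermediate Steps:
P(T, U) = -78 (P(T, U) = 6*(-13) = -78)
l(I) = -23 - 3*I (l(I) = (I - 21) + (-2 - 4*I) = (-21 + I) + (-2 - 4*I) = -23 - 3*I)
√(-5659 + l(P(9, A(2)))) = √(-5659 + (-23 - 3*(-78))) = √(-5659 + (-23 + 234)) = √(-5659 + 211) = √(-5448) = 2*I*√1362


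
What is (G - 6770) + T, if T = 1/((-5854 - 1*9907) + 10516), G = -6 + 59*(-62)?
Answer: -54726331/5245 ≈ -10434.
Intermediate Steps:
G = -3664 (G = -6 - 3658 = -3664)
T = -1/5245 (T = 1/((-5854 - 9907) + 10516) = 1/(-15761 + 10516) = 1/(-5245) = -1/5245 ≈ -0.00019066)
(G - 6770) + T = (-3664 - 6770) - 1/5245 = -10434 - 1/5245 = -54726331/5245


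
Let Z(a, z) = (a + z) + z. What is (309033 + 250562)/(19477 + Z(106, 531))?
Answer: 111919/4129 ≈ 27.106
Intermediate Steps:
Z(a, z) = a + 2*z
(309033 + 250562)/(19477 + Z(106, 531)) = (309033 + 250562)/(19477 + (106 + 2*531)) = 559595/(19477 + (106 + 1062)) = 559595/(19477 + 1168) = 559595/20645 = 559595*(1/20645) = 111919/4129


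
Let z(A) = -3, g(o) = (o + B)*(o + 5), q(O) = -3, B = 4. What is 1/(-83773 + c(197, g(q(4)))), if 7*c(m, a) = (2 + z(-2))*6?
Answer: -7/586417 ≈ -1.1937e-5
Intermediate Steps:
g(o) = (4 + o)*(5 + o) (g(o) = (o + 4)*(o + 5) = (4 + o)*(5 + o))
c(m, a) = -6/7 (c(m, a) = ((2 - 3)*6)/7 = (-1*6)/7 = (1/7)*(-6) = -6/7)
1/(-83773 + c(197, g(q(4)))) = 1/(-83773 - 6/7) = 1/(-586417/7) = -7/586417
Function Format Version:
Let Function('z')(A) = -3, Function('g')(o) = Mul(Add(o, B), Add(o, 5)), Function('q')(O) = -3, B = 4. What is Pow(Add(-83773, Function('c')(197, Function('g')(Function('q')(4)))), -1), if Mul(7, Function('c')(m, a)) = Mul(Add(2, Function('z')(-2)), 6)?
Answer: Rational(-7, 586417) ≈ -1.1937e-5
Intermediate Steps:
Function('g')(o) = Mul(Add(4, o), Add(5, o)) (Function('g')(o) = Mul(Add(o, 4), Add(o, 5)) = Mul(Add(4, o), Add(5, o)))
Function('c')(m, a) = Rational(-6, 7) (Function('c')(m, a) = Mul(Rational(1, 7), Mul(Add(2, -3), 6)) = Mul(Rational(1, 7), Mul(-1, 6)) = Mul(Rational(1, 7), -6) = Rational(-6, 7))
Pow(Add(-83773, Function('c')(197, Function('g')(Function('q')(4)))), -1) = Pow(Add(-83773, Rational(-6, 7)), -1) = Pow(Rational(-586417, 7), -1) = Rational(-7, 586417)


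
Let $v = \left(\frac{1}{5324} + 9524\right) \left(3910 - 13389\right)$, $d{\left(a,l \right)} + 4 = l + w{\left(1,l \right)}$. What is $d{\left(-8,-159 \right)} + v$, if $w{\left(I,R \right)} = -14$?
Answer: $- \frac{480641002531}{5324} \approx -9.0278 \cdot 10^{7}$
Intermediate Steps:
$d{\left(a,l \right)} = -18 + l$ ($d{\left(a,l \right)} = -4 + \left(l - 14\right) = -4 + \left(-14 + l\right) = -18 + l$)
$v = - \frac{480640060183}{5324}$ ($v = \left(\frac{1}{5324} + 9524\right) \left(-9479\right) = \frac{50705777}{5324} \left(-9479\right) = - \frac{480640060183}{5324} \approx -9.0278 \cdot 10^{7}$)
$d{\left(-8,-159 \right)} + v = \left(-18 - 159\right) - \frac{480640060183}{5324} = -177 - \frac{480640060183}{5324} = - \frac{480641002531}{5324}$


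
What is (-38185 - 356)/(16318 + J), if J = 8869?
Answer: -38541/25187 ≈ -1.5302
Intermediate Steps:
(-38185 - 356)/(16318 + J) = (-38185 - 356)/(16318 + 8869) = -38541/25187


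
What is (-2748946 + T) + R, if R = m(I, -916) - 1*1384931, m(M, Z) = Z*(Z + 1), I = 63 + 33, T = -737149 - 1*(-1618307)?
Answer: -2414579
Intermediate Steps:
T = 881158 (T = -737149 + 1618307 = 881158)
I = 96
m(M, Z) = Z*(1 + Z)
R = -546791 (R = -916*(1 - 916) - 1*1384931 = -916*(-915) - 1384931 = 838140 - 1384931 = -546791)
(-2748946 + T) + R = (-2748946 + 881158) - 546791 = -1867788 - 546791 = -2414579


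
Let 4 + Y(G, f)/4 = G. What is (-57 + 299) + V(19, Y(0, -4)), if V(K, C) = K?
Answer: 261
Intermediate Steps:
Y(G, f) = -16 + 4*G
(-57 + 299) + V(19, Y(0, -4)) = (-57 + 299) + 19 = 242 + 19 = 261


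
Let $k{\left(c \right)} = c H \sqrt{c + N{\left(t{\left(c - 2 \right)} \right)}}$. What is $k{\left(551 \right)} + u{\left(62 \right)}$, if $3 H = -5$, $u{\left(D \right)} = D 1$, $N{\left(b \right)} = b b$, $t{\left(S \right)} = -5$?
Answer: $-21978$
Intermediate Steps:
$N{\left(b \right)} = b^{2}$
$u{\left(D \right)} = D$
$H = - \frac{5}{3}$ ($H = \frac{1}{3} \left(-5\right) = - \frac{5}{3} \approx -1.6667$)
$k{\left(c \right)} = - \frac{5 c \sqrt{25 + c}}{3}$ ($k{\left(c \right)} = c \left(- \frac{5}{3}\right) \sqrt{c + \left(-5\right)^{2}} = - \frac{5 c}{3} \sqrt{c + 25} = - \frac{5 c}{3} \sqrt{25 + c} = - \frac{5 c \sqrt{25 + c}}{3}$)
$k{\left(551 \right)} + u{\left(62 \right)} = \left(- \frac{5}{3}\right) 551 \sqrt{25 + 551} + 62 = \left(- \frac{5}{3}\right) 551 \sqrt{576} + 62 = \left(- \frac{5}{3}\right) 551 \cdot 24 + 62 = -22040 + 62 = -21978$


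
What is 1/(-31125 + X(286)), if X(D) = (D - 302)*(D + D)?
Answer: -1/40277 ≈ -2.4828e-5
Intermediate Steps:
X(D) = 2*D*(-302 + D) (X(D) = (-302 + D)*(2*D) = 2*D*(-302 + D))
1/(-31125 + X(286)) = 1/(-31125 + 2*286*(-302 + 286)) = 1/(-31125 + 2*286*(-16)) = 1/(-31125 - 9152) = 1/(-40277) = -1/40277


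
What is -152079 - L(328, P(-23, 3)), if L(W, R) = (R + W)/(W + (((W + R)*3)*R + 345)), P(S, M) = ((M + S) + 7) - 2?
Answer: -2039683235/13412 ≈ -1.5208e+5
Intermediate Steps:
P(S, M) = 5 + M + S (P(S, M) = (7 + M + S) - 2 = 5 + M + S)
L(W, R) = (R + W)/(345 + W + R*(3*R + 3*W)) (L(W, R) = (R + W)/(W + (((R + W)*3)*R + 345)) = (R + W)/(W + ((3*R + 3*W)*R + 345)) = (R + W)/(W + (R*(3*R + 3*W) + 345)) = (R + W)/(W + (345 + R*(3*R + 3*W))) = (R + W)/(345 + W + R*(3*R + 3*W)))
-152079 - L(328, P(-23, 3)) = -152079 - ((5 + 3 - 23) + 328)/(345 + 328 + 3*(5 + 3 - 23)**2 + 3*(5 + 3 - 23)*328) = -152079 - (-15 + 328)/(345 + 328 + 3*(-15)**2 + 3*(-15)*328) = -152079 - 313/(345 + 328 + 3*225 - 14760) = -152079 - 313/(345 + 328 + 675 - 14760) = -152079 - 313/(-13412) = -152079 - (-1)*313/13412 = -152079 - 1*(-313/13412) = -152079 + 313/13412 = -2039683235/13412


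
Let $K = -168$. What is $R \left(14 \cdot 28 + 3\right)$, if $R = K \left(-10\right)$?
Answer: $663600$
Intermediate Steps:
$R = 1680$ ($R = \left(-168\right) \left(-10\right) = 1680$)
$R \left(14 \cdot 28 + 3\right) = 1680 \left(14 \cdot 28 + 3\right) = 1680 \left(392 + 3\right) = 1680 \cdot 395 = 663600$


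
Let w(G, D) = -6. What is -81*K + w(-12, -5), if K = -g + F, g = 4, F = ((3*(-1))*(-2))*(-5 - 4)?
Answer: 4692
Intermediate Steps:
F = -54 (F = -3*(-2)*(-9) = 6*(-9) = -54)
K = -58 (K = -1*4 - 54 = -4 - 54 = -58)
-81*K + w(-12, -5) = -81*(-58) - 6 = 4698 - 6 = 4692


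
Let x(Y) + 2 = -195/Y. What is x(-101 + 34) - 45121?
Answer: -3023046/67 ≈ -45120.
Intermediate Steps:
x(Y) = -2 - 195/Y
x(-101 + 34) - 45121 = (-2 - 195/(-101 + 34)) - 45121 = (-2 - 195/(-67)) - 45121 = (-2 - 195*(-1/67)) - 45121 = (-2 + 195/67) - 45121 = 61/67 - 45121 = -3023046/67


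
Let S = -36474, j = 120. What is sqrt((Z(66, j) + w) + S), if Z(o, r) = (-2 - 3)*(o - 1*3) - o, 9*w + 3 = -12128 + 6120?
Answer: I*sqrt(337706)/3 ≈ 193.71*I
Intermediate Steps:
w = -6011/9 (w = -1/3 + (-12128 + 6120)/9 = -1/3 + (1/9)*(-6008) = -1/3 - 6008/9 = -6011/9 ≈ -667.89)
Z(o, r) = 15 - 6*o (Z(o, r) = -5*(o - 3) - o = -5*(-3 + o) - o = (15 - 5*o) - o = 15 - 6*o)
sqrt((Z(66, j) + w) + S) = sqrt(((15 - 6*66) - 6011/9) - 36474) = sqrt(((15 - 396) - 6011/9) - 36474) = sqrt((-381 - 6011/9) - 36474) = sqrt(-9440/9 - 36474) = sqrt(-337706/9) = I*sqrt(337706)/3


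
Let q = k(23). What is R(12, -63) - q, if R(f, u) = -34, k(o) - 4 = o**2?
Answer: -567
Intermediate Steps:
k(o) = 4 + o**2
q = 533 (q = 4 + 23**2 = 4 + 529 = 533)
R(12, -63) - q = -34 - 1*533 = -34 - 533 = -567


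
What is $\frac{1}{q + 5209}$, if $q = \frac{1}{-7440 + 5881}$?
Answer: $\frac{1559}{8120830} \approx 0.00019198$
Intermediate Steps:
$q = - \frac{1}{1559}$ ($q = \frac{1}{-1559} = - \frac{1}{1559} \approx -0.00064144$)
$\frac{1}{q + 5209} = \frac{1}{- \frac{1}{1559} + 5209} = \frac{1}{\frac{8120830}{1559}} = \frac{1559}{8120830}$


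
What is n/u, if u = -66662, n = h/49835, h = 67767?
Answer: -67767/3322100770 ≈ -2.0399e-5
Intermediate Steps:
n = 67767/49835 ≈ 1.3598
n/u = (67767/49835)/(-66662) = (67767/49835)*(-1/66662) = -67767/3322100770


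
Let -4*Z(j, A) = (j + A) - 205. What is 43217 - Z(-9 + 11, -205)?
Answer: 43115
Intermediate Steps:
Z(j, A) = 205/4 - A/4 - j/4 (Z(j, A) = -((j + A) - 205)/4 = -((A + j) - 205)/4 = -(-205 + A + j)/4 = 205/4 - A/4 - j/4)
43217 - Z(-9 + 11, -205) = 43217 - (205/4 - ¼*(-205) - (-9 + 11)/4) = 43217 - (205/4 + 205/4 - ¼*2) = 43217 - (205/4 + 205/4 - ½) = 43217 - 1*102 = 43217 - 102 = 43115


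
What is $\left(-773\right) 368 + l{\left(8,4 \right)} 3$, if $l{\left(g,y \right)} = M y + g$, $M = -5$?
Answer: $-284500$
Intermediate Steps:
$l{\left(g,y \right)} = g - 5 y$ ($l{\left(g,y \right)} = - 5 y + g = g - 5 y$)
$\left(-773\right) 368 + l{\left(8,4 \right)} 3 = \left(-773\right) 368 + \left(8 - 20\right) 3 = -284464 + \left(8 - 20\right) 3 = -284464 - 36 = -284500$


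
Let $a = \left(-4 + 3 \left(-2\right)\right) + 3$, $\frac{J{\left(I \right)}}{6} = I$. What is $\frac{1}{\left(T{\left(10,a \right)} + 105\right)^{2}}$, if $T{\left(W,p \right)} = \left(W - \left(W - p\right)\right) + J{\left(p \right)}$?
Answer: $\frac{1}{3136} \approx 0.00031888$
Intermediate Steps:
$J{\left(I \right)} = 6 I$
$a = -7$ ($a = \left(-4 - 6\right) + 3 = -10 + 3 = -7$)
$T{\left(W,p \right)} = 7 p$ ($T{\left(W,p \right)} = \left(W - \left(W - p\right)\right) + 6 p = p + 6 p = 7 p$)
$\frac{1}{\left(T{\left(10,a \right)} + 105\right)^{2}} = \frac{1}{\left(7 \left(-7\right) + 105\right)^{2}} = \frac{1}{\left(-49 + 105\right)^{2}} = \frac{1}{56^{2}} = \frac{1}{3136}$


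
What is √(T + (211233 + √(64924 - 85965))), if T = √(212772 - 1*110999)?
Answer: √(211233 + 7*√2077 + I*√21041) ≈ 459.95 + 0.158*I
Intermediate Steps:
T = 7*√2077 (T = √(212772 - 110999) = √101773 = 7*√2077 ≈ 319.02)
√(T + (211233 + √(64924 - 85965))) = √(7*√2077 + (211233 + √(64924 - 85965))) = √(7*√2077 + (211233 + √(-21041))) = √(7*√2077 + (211233 + I*√21041)) = √(211233 + 7*√2077 + I*√21041)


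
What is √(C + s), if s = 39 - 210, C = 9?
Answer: 9*I*√2 ≈ 12.728*I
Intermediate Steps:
s = -171
√(C + s) = √(9 - 171) = √(-162) = 9*I*√2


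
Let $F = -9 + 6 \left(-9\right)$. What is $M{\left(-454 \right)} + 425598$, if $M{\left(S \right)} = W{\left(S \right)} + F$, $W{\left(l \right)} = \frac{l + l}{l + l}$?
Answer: $425536$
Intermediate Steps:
$W{\left(l \right)} = 1$ ($W{\left(l \right)} = \frac{2 l}{2 l} = 2 l \frac{1}{2 l} = 1$)
$F = -63$ ($F = -9 - 54 = -63$)
$M{\left(S \right)} = -62$ ($M{\left(S \right)} = 1 - 63 = -62$)
$M{\left(-454 \right)} + 425598 = -62 + 425598 = 425536$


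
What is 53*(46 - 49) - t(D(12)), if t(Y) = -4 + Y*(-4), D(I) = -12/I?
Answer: -159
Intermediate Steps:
t(Y) = -4 - 4*Y
53*(46 - 49) - t(D(12)) = 53*(46 - 49) - (-4 - (-48)/12) = 53*(-3) - (-4 - (-48)/12) = -159 - (-4 - 4*(-1)) = -159 - (-4 + 4) = -159 - 1*0 = -159 + 0 = -159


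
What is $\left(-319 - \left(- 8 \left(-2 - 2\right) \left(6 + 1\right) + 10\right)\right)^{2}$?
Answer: $305809$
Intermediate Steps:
$\left(-319 - \left(- 8 \left(-2 - 2\right) \left(6 + 1\right) + 10\right)\right)^{2} = \left(-319 - \left(- 8 \left(\left(-4\right) 7\right) + 10\right)\right)^{2} = \left(-319 - \left(\left(-8\right) \left(-28\right) + 10\right)\right)^{2} = \left(-319 - \left(224 + 10\right)\right)^{2} = \left(-319 - 234\right)^{2} = \left(-553\right)^{2} = 305809$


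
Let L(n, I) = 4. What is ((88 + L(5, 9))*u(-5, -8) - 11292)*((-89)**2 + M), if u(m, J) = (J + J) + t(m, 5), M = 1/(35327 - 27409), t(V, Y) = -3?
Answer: -408924483080/3959 ≈ -1.0329e+8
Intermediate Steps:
M = 1/7918 ≈ 0.00012629
u(m, J) = -3 + 2*J (u(m, J) = (J + J) - 3 = 2*J - 3 = -3 + 2*J)
((88 + L(5, 9))*u(-5, -8) - 11292)*((-89)**2 + M) = ((88 + 4)*(-3 + 2*(-8)) - 11292)*((-89)**2 + 1/7918) = (92*(-3 - 16) - 11292)*(7921 + 1/7918) = (92*(-19) - 11292)*(62718479/7918) = (-1748 - 11292)*(62718479/7918) = -13040*62718479/7918 = -408924483080/3959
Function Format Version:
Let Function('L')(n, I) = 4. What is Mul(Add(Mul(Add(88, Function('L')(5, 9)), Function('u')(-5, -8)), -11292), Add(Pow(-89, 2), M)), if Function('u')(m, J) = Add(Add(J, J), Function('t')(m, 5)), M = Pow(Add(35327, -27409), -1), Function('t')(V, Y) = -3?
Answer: Rational(-408924483080, 3959) ≈ -1.0329e+8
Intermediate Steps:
M = Rational(1, 7918) (M = Pow(7918, -1) = Rational(1, 7918) ≈ 0.00012629)
Function('u')(m, J) = Add(-3, Mul(2, J)) (Function('u')(m, J) = Add(Add(J, J), -3) = Add(Mul(2, J), -3) = Add(-3, Mul(2, J)))
Mul(Add(Mul(Add(88, Function('L')(5, 9)), Function('u')(-5, -8)), -11292), Add(Pow(-89, 2), M)) = Mul(Add(Mul(Add(88, 4), Add(-3, Mul(2, -8))), -11292), Add(Pow(-89, 2), Rational(1, 7918))) = Mul(Add(Mul(92, Add(-3, -16)), -11292), Add(7921, Rational(1, 7918))) = Mul(Add(Mul(92, -19), -11292), Rational(62718479, 7918)) = Mul(Add(-1748, -11292), Rational(62718479, 7918)) = Mul(-13040, Rational(62718479, 7918)) = Rational(-408924483080, 3959)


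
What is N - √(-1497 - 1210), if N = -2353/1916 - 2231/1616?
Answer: -2019261/774064 - I*√2707 ≈ -2.6087 - 52.029*I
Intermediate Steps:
N = -2019261/774064 (N = -2353*1/1916 - 2231*1/1616 = -2353/1916 - 2231/1616 = -2019261/774064 ≈ -2.6087)
N - √(-1497 - 1210) = -2019261/774064 - √(-1497 - 1210) = -2019261/774064 - √(-2707) = -2019261/774064 - I*√2707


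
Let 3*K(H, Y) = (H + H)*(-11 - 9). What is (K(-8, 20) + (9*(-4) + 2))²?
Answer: 47524/9 ≈ 5280.4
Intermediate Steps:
K(H, Y) = -40*H/3 (K(H, Y) = ((H + H)*(-11 - 9))/3 = ((2*H)*(-20))/3 = (-40*H)/3 = -40*H/3)
(K(-8, 20) + (9*(-4) + 2))² = (-40/3*(-8) + (9*(-4) + 2))² = (320/3 + (-36 + 2))² = (320/3 - 34)² = (218/3)² = 47524/9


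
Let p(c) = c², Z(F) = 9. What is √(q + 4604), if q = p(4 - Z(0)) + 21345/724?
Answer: 3*√67829569/362 ≈ 68.253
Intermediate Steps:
q = 39445/724 (q = (4 - 1*9)² + 21345/724 = (4 - 9)² + 21345*(1/724) = (-5)² + 21345/724 = 25 + 21345/724 = 39445/724 ≈ 54.482)
√(q + 4604) = √(39445/724 + 4604) = √(3372741/724) = 3*√67829569/362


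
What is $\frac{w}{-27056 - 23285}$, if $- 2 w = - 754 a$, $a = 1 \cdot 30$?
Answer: $- \frac{11310}{50341} \approx -0.22467$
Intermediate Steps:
$a = 30$
$w = 11310$ ($w = - \frac{\left(-754\right) 30}{2} = \left(- \frac{1}{2}\right) \left(-22620\right) = 11310$)
$\frac{w}{-27056 - 23285} = \frac{11310}{-27056 - 23285} = \frac{11310}{-50341} = 11310 \left(- \frac{1}{50341}\right) = - \frac{11310}{50341}$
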